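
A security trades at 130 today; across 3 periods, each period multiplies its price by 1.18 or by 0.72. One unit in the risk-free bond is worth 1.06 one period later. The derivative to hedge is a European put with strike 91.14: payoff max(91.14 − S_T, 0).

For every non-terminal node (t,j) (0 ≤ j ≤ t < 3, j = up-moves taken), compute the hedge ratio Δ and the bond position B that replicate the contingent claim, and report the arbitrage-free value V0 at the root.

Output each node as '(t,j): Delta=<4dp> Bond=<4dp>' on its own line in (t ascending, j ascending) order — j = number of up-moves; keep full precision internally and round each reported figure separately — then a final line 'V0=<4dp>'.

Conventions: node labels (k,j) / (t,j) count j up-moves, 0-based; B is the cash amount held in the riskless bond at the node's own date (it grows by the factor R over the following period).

The replicating-portfolio and risk-neutral prices coincide; use p* = (1.06−0.72)/(1.18−0.72) = 0.7391 for the latter.
Terminal payoffs: V(3,0)=42.6178, V(3,1)=11.6174, V(3,2)=0.0000, V(3,3)=0.0000
(2,0): S=67.3920. Δ = (V_up−V_dn)/(S_up−S_dn) = (11.6174−42.6178)/(79.5226−48.5222) = -1.0000. V = [p*·11.6174 + (1−p*)·42.6178]/1.06 = 18.5891. B = V − Δ·S = 85.9811.
(2,1): S=110.4480. Δ = (V_up−V_dn)/(S_up−S_dn) = (0.0000−11.6174)/(130.3286−79.5226) = -0.2287. V = [p*·0.0000 + (1−p*)·11.6174]/1.06 = 2.8591. B = V − Δ·S = 28.1144.
(2,2): S=181.0120. Δ = (V_up−V_dn)/(S_up−S_dn) = (0.0000−0.0000)/(213.5942−130.3286) = 0.0000. V = [p*·0.0000 + (1−p*)·0.0000]/1.06 = 0.0000. B = V − Δ·S = 0.0000.
(1,0): S=93.6000. Δ = (V_up−V_dn)/(S_up−S_dn) = (2.8591−18.5891)/(110.4480−67.3920) = -0.3653. V = [p*·2.8591 + (1−p*)·18.5891]/1.06 = 6.5685. B = V − Δ·S = 40.7642.
(1,1): S=153.4000. Δ = (V_up−V_dn)/(S_up−S_dn) = (0.0000−2.8591)/(181.0120−110.4480) = -0.0405. V = [p*·0.0000 + (1−p*)·2.8591]/1.06 = 0.7036. B = V − Δ·S = 6.9190.
(0,0): S=130.0000. Δ = (V_up−V_dn)/(S_up−S_dn) = (0.7036−6.5685)/(153.4000−93.6000) = -0.0981. V = [p*·0.7036 + (1−p*)·6.5685]/1.06 = 2.1072. B = V − Δ·S = 14.8568.
Verification: the root portfolio costs Δ(0,0)·S0 + B(0,0) = 2.1072, matching V0.

(0,0): Delta=-0.0981 Bond=14.8568
(1,0): Delta=-0.3653 Bond=40.7642
(1,1): Delta=-0.0405 Bond=6.9190
(2,0): Delta=-1.0000 Bond=85.9811
(2,1): Delta=-0.2287 Bond=28.1144
(2,2): Delta=0.0000 Bond=0.0000
V0=2.1072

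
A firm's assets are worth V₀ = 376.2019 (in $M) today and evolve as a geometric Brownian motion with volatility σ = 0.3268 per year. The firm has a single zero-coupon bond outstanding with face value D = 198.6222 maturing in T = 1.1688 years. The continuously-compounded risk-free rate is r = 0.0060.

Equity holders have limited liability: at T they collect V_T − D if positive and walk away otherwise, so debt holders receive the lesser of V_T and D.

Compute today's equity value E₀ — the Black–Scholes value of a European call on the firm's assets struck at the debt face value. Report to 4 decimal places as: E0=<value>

With assets at 376.2019 and a single debt payment of 198.6222 at 1.1688 years:
d₁ = [ln(V₀/D) + (r + σ²/2)T] / (σ√T)
   = [ln(376.2019/198.6222) + (0.0060 + 0.5·0.3268²)·1.1688] / (0.3268·√1.1688)
   = [0.638721 + 0.069426] / 0.353307 = 2.004340
d₂ = d₁ − σ√T = 2.004340 − 0.353307 = 1.651033
N(d₁) = 0.977483,  N(d₂) = 0.950634,  e^(−rT) = 0.993012
E₀ = V₀·N(d₁) − D·e^(−rT)·N(d₂)
   = 376.2019·0.977483 − 198.6222·0.993012·0.950634 = 180.233497

E0=180.2335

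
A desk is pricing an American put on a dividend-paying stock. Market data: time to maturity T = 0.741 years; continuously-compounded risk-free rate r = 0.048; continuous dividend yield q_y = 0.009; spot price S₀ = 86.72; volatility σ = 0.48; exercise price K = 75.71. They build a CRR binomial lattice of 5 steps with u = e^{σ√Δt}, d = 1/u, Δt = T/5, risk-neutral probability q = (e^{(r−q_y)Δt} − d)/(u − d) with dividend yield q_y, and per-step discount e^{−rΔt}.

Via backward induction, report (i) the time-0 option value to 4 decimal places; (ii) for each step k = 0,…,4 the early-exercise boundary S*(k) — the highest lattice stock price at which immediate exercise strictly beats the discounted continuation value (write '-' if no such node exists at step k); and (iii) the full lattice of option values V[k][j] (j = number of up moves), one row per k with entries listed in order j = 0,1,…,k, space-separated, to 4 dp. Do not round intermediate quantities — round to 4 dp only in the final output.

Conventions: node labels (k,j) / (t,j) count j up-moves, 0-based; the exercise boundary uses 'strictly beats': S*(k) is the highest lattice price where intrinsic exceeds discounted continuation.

price = 7.6994
boundary = - - - 49.8158 59.9263
tree:
7.6994
11.9214 3.0464
17.9290 5.3154 0.5291
25.8942 9.2026 1.0046 0.0000
34.2990 15.7837 1.9073 0.0000 0.0000
41.2857 25.8942 3.6211 0.0000 0.0000 0.0000

params: Δt=0.14820 u=1.20296 d=0.83128 q=0.46953 e^(-rΔt)=0.99291
t_5 payoffs: 41.2857 25.8942 3.6211 0.0000 0.0000 0.0000
t_4: node(4,0) S=41.4110 payoff=34.2990 vs cont=33.8175 → 34.2990 [stop]  node(4,1) S=59.9263 payoff=15.7837 vs cont=15.3269 → 15.7837 [stop]  node(4,2) S=86.7200 payoff=0.0000 vs cont=1.9073 → 1.9073 [wait]  node(4,3) S=125.4934 payoff=0.0000 vs cont=0.0000 → 0.0000 [wait]  node(4,4) S=181.6029 payoff=0.0000 vs cont=0.0000 → 0.0000 [wait]  ⇒ S*(4)=59.9263
t_3: node(3,0) S=49.8158 payoff=25.8942 vs cont=25.4240 → 25.8942 [stop]  node(3,1) S=72.0889 payoff=3.6211 vs cont=9.2026 → 9.2026 [wait]  node(3,2) S=104.3206 payoff=0.0000 vs cont=1.0046 → 1.0046 [wait]  node(3,3) S=150.9635 payoff=0.0000 vs cont=0.0000 → 0.0000 [wait]  ⇒ S*(3)=49.8158
t_2: node(2,0) S=59.9263 payoff=15.7837 vs cont=17.9290 → 17.9290 [wait]  node(2,1) S=86.7200 payoff=0.0000 vs cont=5.3154 → 5.3154 [wait]  node(2,2) S=125.4934 payoff=0.0000 vs cont=0.5291 → 0.5291 [wait]  ⇒ S*(2)=-
t_1: node(1,0) S=72.0889 payoff=3.6211 vs cont=11.9214 → 11.9214 [wait]  node(1,1) S=104.3206 payoff=0.0000 vs cont=3.0464 → 3.0464 [wait]  ⇒ S*(1)=-
t_0: node(0,0) S=86.7200 payoff=0.0000 vs cont=7.6994 → 7.6994 [wait]  ⇒ S*(0)=-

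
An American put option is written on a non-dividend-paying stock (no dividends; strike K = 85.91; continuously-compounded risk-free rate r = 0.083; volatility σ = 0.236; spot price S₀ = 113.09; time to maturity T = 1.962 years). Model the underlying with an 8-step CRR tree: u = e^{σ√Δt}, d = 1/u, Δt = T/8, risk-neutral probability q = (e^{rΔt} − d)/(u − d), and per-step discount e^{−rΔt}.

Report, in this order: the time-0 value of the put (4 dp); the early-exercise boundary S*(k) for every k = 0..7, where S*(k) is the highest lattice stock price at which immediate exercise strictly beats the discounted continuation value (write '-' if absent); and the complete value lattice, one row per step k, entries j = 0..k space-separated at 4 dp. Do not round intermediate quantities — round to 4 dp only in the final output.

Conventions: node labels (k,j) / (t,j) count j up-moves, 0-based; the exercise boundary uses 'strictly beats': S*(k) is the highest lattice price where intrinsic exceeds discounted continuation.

Δt=0.24525  u=1.12398  d=0.88970  q=0.55859  discount=0.97985
step 8 (expiry): payoffs max(K−S,0) = 41.5120 29.8209 15.0512 0.0000 0.0000 0.0000 0.0000 0.0000 0.0000
step 7: (k=7,j=0): S=49.9024, K−S=36.0076, hold=34.2765 ⇒ V=36.0076 exercise | (k=7,j=1): S=63.0429, K−S=22.8671, hold=21.1360 ⇒ V=22.8671 exercise | (k=7,j=2): S=79.6437, K−S=6.2663, hold=6.5098 ⇒ V=6.5098 continue | (k=7,j=3): S=100.6159, K−S=0.0000, hold=0.0000 ⇒ V=0.0000 continue | (k=7,j=4): S=127.1106, K−S=0.0000, hold=0.0000 ⇒ V=0.0000 continue | (k=7,j=5): S=160.5820, K−S=0.0000, hold=0.0000 ⇒ V=0.0000 continue | (k=7,j=6): S=202.8673, K−S=0.0000, hold=0.0000 ⇒ V=0.0000 continue | (k=7,j=7): S=256.2874, K−S=0.0000, hold=0.0000 ⇒ V=0.0000 continue  boundary S*=63.0429
step 6: (k=6,j=0): S=56.0891, K−S=29.8209, hold=28.0898 ⇒ V=29.8209 exercise | (k=6,j=1): S=70.8588, K−S=15.0512, hold=13.4534 ⇒ V=15.0512 exercise | (k=6,j=2): S=89.5177, K−S=0.0000, hold=2.8156 ⇒ V=2.8156 continue | (k=6,j=3): S=113.0900, K−S=0.0000, hold=0.0000 ⇒ V=0.0000 continue | (k=6,j=4): S=142.8694, K−S=0.0000, hold=0.0000 ⇒ V=0.0000 continue | (k=6,j=5): S=180.4906, K−S=0.0000, hold=0.0000 ⇒ V=0.0000 continue | (k=6,j=6): S=228.0183, K−S=0.0000, hold=0.0000 ⇒ V=0.0000 continue  boundary S*=70.8588
step 5: (k=5,j=0): S=63.0429, K−S=22.8671, hold=21.1360 ⇒ V=22.8671 exercise | (k=5,j=1): S=79.6437, K−S=6.2663, hold=8.0509 ⇒ V=8.0509 continue | (k=5,j=2): S=100.6159, K−S=0.0000, hold=1.2178 ⇒ V=1.2178 continue | (k=5,j=3): S=127.1106, K−S=0.0000, hold=0.0000 ⇒ V=0.0000 continue | (k=5,j=4): S=160.5820, K−S=0.0000, hold=0.0000 ⇒ V=0.0000 continue | (k=5,j=5): S=202.8673, K−S=0.0000, hold=0.0000 ⇒ V=0.0000 continue  boundary S*=63.0429
step 4: (k=4,j=0): S=70.8588, K−S=15.0512, hold=14.2969 ⇒ V=15.0512 exercise | (k=4,j=1): S=89.5177, K−S=0.0000, hold=4.1487 ⇒ V=4.1487 continue | (k=4,j=2): S=113.0900, K−S=0.0000, hold=0.5267 ⇒ V=0.5267 continue | (k=4,j=3): S=142.8694, K−S=0.0000, hold=0.0000 ⇒ V=0.0000 continue | (k=4,j=4): S=180.4906, K−S=0.0000, hold=0.0000 ⇒ V=0.0000 continue  boundary S*=70.8588
step 3: (k=3,j=0): S=79.6437, K−S=6.2663, hold=8.7806 ⇒ V=8.7806 continue | (k=3,j=1): S=100.6159, K−S=0.0000, hold=2.0826 ⇒ V=2.0826 continue | (k=3,j=2): S=127.1106, K−S=0.0000, hold=0.2278 ⇒ V=0.2278 continue | (k=3,j=3): S=160.5820, K−S=0.0000, hold=0.0000 ⇒ V=0.0000 continue  boundary S*=-
step 2: (k=2,j=0): S=89.5177, K−S=0.0000, hold=4.9376 ⇒ V=4.9376 continue | (k=2,j=1): S=113.0900, K−S=0.0000, hold=1.0255 ⇒ V=1.0255 continue | (k=2,j=2): S=142.8694, K−S=0.0000, hold=0.0985 ⇒ V=0.0985 continue  boundary S*=-
step 1: (k=1,j=0): S=100.6159, K−S=0.0000, hold=2.6969 ⇒ V=2.6969 continue | (k=1,j=1): S=127.1106, K−S=0.0000, hold=0.4975 ⇒ V=0.4975 continue  boundary S*=-
step 0: (k=0,j=0): S=113.0900, K−S=0.0000, hold=1.4387 ⇒ V=1.4387 continue  boundary S*=-

price = 1.4387
boundary = - - - - 70.8588 63.0429 70.8588 63.0429
tree:
1.4387
2.6969 0.4975
4.9376 1.0255 0.0985
8.7806 2.0826 0.2278 0.0000
15.0512 4.1487 0.5267 0.0000 0.0000
22.8671 8.0509 1.2178 0.0000 0.0000 0.0000
29.8209 15.0512 2.8156 0.0000 0.0000 0.0000 0.0000
36.0076 22.8671 6.5098 0.0000 0.0000 0.0000 0.0000 0.0000
41.5120 29.8209 15.0512 0.0000 0.0000 0.0000 0.0000 0.0000 0.0000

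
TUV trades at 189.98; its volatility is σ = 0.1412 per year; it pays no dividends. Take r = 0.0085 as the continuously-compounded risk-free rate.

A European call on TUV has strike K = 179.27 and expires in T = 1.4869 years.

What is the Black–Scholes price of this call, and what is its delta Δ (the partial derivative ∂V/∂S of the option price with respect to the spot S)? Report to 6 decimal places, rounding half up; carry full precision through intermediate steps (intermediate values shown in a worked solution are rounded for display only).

price = 20.112003
Δ = 0.690231

σ√T = 0.1412·√1.4869 = 0.172177
d₁ = (ln(S/K) + (r+σ²/2)T) / (σ√T) = (ln(189.98/179.27) + (0.0085+0.1412²/2)·1.4869) / 0.172177 = (0.058026 + 0.027461) / 0.172177 = 0.496505
d₂ = d₁ − σ√T = 0.496505 − 0.172177 = 0.324328
e^{−rT} = 0.987441
N(d₁) = 0.690231,  N(d₂) = 0.627155
Call price V = S·N(d₁) − K·e^{−rT}·N(d₂) = 131.130096 − 111.018093 = 20.112003
Δ = N(d₁) = 0.690231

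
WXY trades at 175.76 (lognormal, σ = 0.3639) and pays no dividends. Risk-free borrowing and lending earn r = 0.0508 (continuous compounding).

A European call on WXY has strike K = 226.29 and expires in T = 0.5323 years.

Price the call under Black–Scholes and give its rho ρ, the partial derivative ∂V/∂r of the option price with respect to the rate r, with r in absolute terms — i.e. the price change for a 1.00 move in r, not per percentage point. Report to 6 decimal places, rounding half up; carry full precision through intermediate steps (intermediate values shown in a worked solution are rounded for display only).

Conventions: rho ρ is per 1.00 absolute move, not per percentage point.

price = 5.714874
ρ = 19.096169

σ√T = 0.3639·√0.5323 = 0.265497
d₁ = (ln(S/K) + (r+σ²/2)T) / (σ√T) = (ln(175.76/226.29) + (0.0508+0.3639²/2)·0.5323) / 0.265497 = (-0.252698 + 0.062285) / 0.265497 = -0.717192
d₂ = d₁ − σ√T = -0.717192 − 0.265497 = -0.982690
e^{−rT} = 0.973321
N(d₁) = 0.236628,  N(d₂) = 0.162880
Call price V = S·N(d₁) − K·e^{−rT}·N(d₂) = 41.589697 − 35.874823 = 5.714874
ρ = K·T·e^{−rT}·N(d₂) = 19.096169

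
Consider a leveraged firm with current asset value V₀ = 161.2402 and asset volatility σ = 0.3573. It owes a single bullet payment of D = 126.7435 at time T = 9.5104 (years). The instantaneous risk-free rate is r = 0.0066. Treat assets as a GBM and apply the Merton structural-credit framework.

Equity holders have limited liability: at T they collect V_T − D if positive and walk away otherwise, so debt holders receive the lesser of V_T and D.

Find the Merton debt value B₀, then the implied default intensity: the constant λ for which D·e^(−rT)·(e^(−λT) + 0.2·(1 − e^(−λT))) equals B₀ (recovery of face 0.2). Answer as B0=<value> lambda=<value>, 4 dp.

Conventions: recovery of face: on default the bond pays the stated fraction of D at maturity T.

B0=79.5379 lambda=0.0563

Work the structural quantities from V₀ = 161.2402 against face 126.7435:
d₁ = [ln(V₀/D) + (r + σ²/2)T] / (σ√T)
   = [ln(161.2402/126.7435) + (0.0066 + 0.5·0.3573²)·9.5104] / (0.3573·√9.5104)
   = [0.240730 + 0.669833] / 1.101875 = 0.826376
d₂ = d₁ − σ√T = 0.826376 − 1.101875 = -0.275499
N(d₁) = 0.795705,  N(d₂) = 0.391466,  e^(−rT) = 0.939161
E₀ = V₀·N(d₁) − D·e^(−rT)·N(d₂)
   = 161.2402·0.795705 − 126.7435·0.939161·0.391466 = 81.702338
B₀ = V₀ − E₀ = 161.2402 − 81.702338 = 79.537862
e^(−λT) = (B₀·e^(rT)/D − 0.2)/(1 − 0.2) = (79.5379·1.064780/126.7435 − 0.2)/0.8 = 0.58525390
λ = −ln(0.58525390)/9.5104 = 0.056329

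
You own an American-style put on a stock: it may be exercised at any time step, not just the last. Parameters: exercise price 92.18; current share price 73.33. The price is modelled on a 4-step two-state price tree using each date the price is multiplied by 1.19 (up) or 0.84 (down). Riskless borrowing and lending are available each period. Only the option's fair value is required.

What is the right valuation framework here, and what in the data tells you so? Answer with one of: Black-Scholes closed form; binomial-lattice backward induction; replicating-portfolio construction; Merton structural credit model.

framework: binomial-lattice backward induction

Key observation: the defining feature is the embedded early-exercise option across 4 discrete dates on the spot-73.33 tree; pricing the strike-92.18 put means working backward with an exercise test at every node.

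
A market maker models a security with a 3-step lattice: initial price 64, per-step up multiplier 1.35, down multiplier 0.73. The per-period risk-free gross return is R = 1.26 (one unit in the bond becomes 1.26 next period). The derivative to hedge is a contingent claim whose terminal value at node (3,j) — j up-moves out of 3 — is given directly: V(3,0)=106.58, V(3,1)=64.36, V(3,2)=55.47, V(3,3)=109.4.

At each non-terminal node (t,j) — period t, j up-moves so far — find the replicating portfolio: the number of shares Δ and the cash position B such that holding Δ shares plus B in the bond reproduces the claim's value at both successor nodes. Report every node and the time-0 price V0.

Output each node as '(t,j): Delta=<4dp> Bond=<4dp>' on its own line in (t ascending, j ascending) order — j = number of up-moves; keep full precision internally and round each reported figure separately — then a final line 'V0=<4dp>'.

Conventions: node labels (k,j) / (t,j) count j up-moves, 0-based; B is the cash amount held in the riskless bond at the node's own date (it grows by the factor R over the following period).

No-arbitrage ⇒ martingale measure with p* = (R−d)/(u−d) = 0.8548.
Terminal payoffs: V(3,0)=106.5800, V(3,1)=64.3600, V(3,2)=55.4700, V(3,3)=109.4000
(2,0): S=34.1056. Δ = (V_up−V_dn)/(S_up−S_dn) = (64.3600−106.5800)/(46.0426−24.8971) = -1.9966. V = [p*·64.3600 + (1−p*)·106.5800]/1.26 = 55.9434. B = V − Δ·S = 124.0402.
(2,1): S=63.0720. Δ = (V_up−V_dn)/(S_up−S_dn) = (55.4700−64.3600)/(85.1472−46.0426) = -0.2273. V = [p*·55.4700 + (1−p*)·64.3600]/1.26 = 45.0480. B = V − Δ·S = 59.3867.
(2,2): S=116.6400. Δ = (V_up−V_dn)/(S_up−S_dn) = (109.4000−55.4700)/(157.4640−85.1472) = 0.7457. V = [p*·109.4000 + (1−p*)·55.4700]/1.26 = 80.6123. B = V − Δ·S = -6.3716.
(1,0): S=46.7200. Δ = (V_up−V_dn)/(S_up−S_dn) = (45.0480−55.9434)/(63.0720−34.1056) = -0.3761. V = [p*·45.0480 + (1−p*)·55.9434]/1.26 = 37.0076. B = V − Δ·S = 54.5809.
(1,1): S=86.4000. Δ = (V_up−V_dn)/(S_up−S_dn) = (80.6123−45.0480)/(116.6400−63.0720) = 0.6639. V = [p*·80.6123 + (1−p*)·45.0480]/1.26 = 59.8807. B = V − Δ·S = 2.5190.
(0,0): S=64.0000. Δ = (V_up−V_dn)/(S_up−S_dn) = (59.8807−37.0076)/(86.4000−46.7200) = 0.5764. V = [p*·59.8807 + (1−p*)·37.0076]/1.26 = 44.8892. B = V − Δ·S = 7.9971.
Check: Δ(0,0)·S0 + B(0,0) = 44.8892 = V0.

(0,0): Delta=0.5764 Bond=7.9971
(1,0): Delta=-0.3761 Bond=54.5809
(1,1): Delta=0.6639 Bond=2.5190
(2,0): Delta=-1.9966 Bond=124.0402
(2,1): Delta=-0.2273 Bond=59.3867
(2,2): Delta=0.7457 Bond=-6.3716
V0=44.8892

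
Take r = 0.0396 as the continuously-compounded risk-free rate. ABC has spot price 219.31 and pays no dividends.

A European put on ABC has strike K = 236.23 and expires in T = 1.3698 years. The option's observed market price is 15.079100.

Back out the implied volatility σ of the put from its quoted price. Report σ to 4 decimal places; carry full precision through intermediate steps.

At σ = 0.1232 the Black–Scholes value reproduces the quote:
σ√T = 0.1232·√1.3698 = 0.144191
d₁ = (ln(S/K) + (r+σ²/2)T) / (σ√T) = (ln(219.31/236.23) + (0.0396+0.1232²/2)·1.3698) / 0.144191 = (-0.074320 + 0.064640) / 0.144191 = -0.067133
d₂ = d₁ − σ√T = -0.067133 − 0.144191 = -0.211324
e^{−rT} = 0.947201
N(−d₁) = 0.526762,  N(−d₂) = 0.583683
V = K·e^{−rT}·N(−d₂) − S·N(−d₁) = 130.603291 − 115.524191 = 15.079100 (the observed quote) — the price is monotone increasing in volatility, hence this σ is the only solution

sigma = 0.1232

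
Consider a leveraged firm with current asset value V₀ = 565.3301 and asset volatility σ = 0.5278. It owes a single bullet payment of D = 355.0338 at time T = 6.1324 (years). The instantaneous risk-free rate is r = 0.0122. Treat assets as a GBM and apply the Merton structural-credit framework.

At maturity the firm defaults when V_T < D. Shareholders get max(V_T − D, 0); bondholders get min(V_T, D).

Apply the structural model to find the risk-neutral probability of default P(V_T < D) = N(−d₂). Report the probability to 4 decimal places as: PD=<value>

Equity is a call on the firm's assets struck at D = 355.0338:
d₁ = [ln(V₀/D) + (r + σ²/2)T] / (σ√T)
   = [ln(565.3301/355.0338) + (0.0122 + 0.5·0.5278²)·6.1324] / (0.5278·√6.1324)
   = [0.465197 + 0.928975] / 1.307027 = 1.066674
d₂ = d₁ − σ√T = 1.066674 − 1.307027 = -0.240353
risk-neutral PD = N(−d₂) = N(0.240353) = 0.594972

PD=0.5950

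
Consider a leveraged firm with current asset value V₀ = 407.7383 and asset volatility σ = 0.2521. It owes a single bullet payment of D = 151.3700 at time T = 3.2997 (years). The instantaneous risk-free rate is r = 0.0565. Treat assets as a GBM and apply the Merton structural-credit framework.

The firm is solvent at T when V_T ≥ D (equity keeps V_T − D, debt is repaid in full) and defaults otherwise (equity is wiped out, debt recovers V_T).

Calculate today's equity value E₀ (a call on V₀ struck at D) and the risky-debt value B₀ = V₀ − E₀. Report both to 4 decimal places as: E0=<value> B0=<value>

Equity is a call on the firm's assets struck at D = 151.3700:
d₁ = [ln(V₀/D) + (r + σ²/2)T] / (σ√T)
   = [ln(407.7383/151.3700) + (0.0565 + 0.5·0.2521²)·3.2997] / (0.2521·√3.2997)
   = [0.990898 + 0.291288] / 0.457942 = 2.799891
d₂ = d₁ − σ√T = 2.799891 − 0.457942 = 2.341950
N(d₁) = 0.997444,  N(d₂) = 0.990408,  e^(−rT) = 0.829914
E₀ = V₀·N(d₁) − D·e^(−rT)·N(d₂)
   = 407.7383·0.997444 − 151.3700·0.829914·0.990408 = 282.276966
B₀ = V₀ − E₀ = 407.7383 − 282.276966 = 125.461334

E0=282.2770 B0=125.4613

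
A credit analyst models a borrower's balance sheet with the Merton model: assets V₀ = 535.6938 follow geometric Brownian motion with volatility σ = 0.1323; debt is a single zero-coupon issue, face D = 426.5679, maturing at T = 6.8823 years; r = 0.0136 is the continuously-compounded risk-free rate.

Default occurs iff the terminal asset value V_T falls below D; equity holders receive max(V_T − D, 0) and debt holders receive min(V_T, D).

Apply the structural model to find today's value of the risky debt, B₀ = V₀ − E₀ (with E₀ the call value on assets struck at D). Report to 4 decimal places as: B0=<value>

With assets at 535.6938 and a single debt payment of 426.5679 at 6.8823 years:
d₁ = [ln(V₀/D) + (r + σ²/2)T] / (σ√T)
   = [ln(535.6938/426.5679) + (0.0136 + 0.5·0.1323²)·6.8823] / (0.1323·√6.8823)
   = [0.227791 + 0.153831] / 0.347078 = 1.099529
d₂ = d₁ − σ√T = 1.099529 − 0.347078 = 0.752451
N(d₁) = 0.864231,  N(d₂) = 0.774110,  e^(−rT) = 0.910648
E₀ = V₀·N(d₁) − D·e^(−rT)·N(d₂)
   = 535.6938·0.864231 − 426.5679·0.910648·0.774110 = 162.257908
B₀ = V₀ − E₀ = 535.6938 − 162.257908 = 373.435892

B0=373.4359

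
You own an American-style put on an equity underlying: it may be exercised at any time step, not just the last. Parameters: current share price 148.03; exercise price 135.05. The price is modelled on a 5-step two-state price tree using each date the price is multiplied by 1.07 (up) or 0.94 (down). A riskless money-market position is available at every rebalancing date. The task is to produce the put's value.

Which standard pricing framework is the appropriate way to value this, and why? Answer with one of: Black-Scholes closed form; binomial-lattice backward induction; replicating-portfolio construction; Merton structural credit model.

framework: binomial-lattice backward induction

Key observation: the put (strike 135.05 on spot 148.03) is American-style on a 5-step discrete price model, so the early-exercise decision at every node requires stepwise backward valuation — a closed form cannot price the exercise right.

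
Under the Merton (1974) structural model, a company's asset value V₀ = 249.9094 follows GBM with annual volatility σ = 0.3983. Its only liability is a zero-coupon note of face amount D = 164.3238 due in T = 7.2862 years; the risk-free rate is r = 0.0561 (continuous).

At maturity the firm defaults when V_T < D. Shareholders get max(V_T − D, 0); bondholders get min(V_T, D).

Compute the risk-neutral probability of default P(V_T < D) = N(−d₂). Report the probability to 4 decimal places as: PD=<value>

PD=0.4080

Equity is a call on the firm's assets struck at D = 164.3238:
d₁ = [ln(V₀/D) + (r + σ²/2)T] / (σ√T)
   = [ln(249.9094/164.3238) + (0.0561 + 0.5·0.3983²)·7.2862] / (0.3983·√7.2862)
   = [0.419260 + 0.986708] / 1.075130 = 1.307719
d₂ = d₁ − σ√T = 1.307719 − 1.075130 = 0.232589
risk-neutral PD = N(−d₂) = N(-0.232589) = 0.408040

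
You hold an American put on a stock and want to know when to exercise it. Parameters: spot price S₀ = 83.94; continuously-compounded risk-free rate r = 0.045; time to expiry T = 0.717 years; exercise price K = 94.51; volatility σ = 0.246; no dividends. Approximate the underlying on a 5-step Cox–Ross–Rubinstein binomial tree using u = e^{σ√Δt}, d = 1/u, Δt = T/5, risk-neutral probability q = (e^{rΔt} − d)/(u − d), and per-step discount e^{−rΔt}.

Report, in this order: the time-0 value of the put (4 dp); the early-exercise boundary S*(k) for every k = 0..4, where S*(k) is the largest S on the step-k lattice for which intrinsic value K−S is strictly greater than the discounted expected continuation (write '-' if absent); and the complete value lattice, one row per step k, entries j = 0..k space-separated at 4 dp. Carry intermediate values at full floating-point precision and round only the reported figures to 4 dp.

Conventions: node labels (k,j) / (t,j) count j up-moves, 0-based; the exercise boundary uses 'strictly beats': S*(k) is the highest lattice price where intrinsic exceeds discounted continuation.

Δt=0.14340  u=1.09763  d=0.91105  q=0.51143  discount=0.99357
step 5 (expiry): payoffs max(K−S,0) = 41.8254 31.0357 18.0363 2.3747 0.0000 0.0000
step 4: (k=4,j=0): S=57.8284, K−S=36.6816, hold=36.0737 ⇒ V=36.6816 exercise | (k=4,j=1): S=69.6715, K−S=24.8385, hold=24.2306 ⇒ V=24.8385 exercise | (k=4,j=2): S=83.9400, K−S=10.5700, hold=9.9621 ⇒ V=10.5700 exercise | (k=4,j=3): S=101.1307, K−S=0.0000, hold=1.1528 ⇒ V=1.1528 continue | (k=4,j=4): S=121.8420, K−S=0.0000, hold=0.0000 ⇒ V=0.0000 continue  boundary S*=83.9400
step 3: (k=3,j=0): S=63.4743, K−S=31.0357, hold=30.4278 ⇒ V=31.0357 exercise | (k=3,j=1): S=76.4737, K−S=18.0363, hold=17.4284 ⇒ V=18.0363 exercise | (k=3,j=2): S=92.1353, K−S=2.3747, hold=5.7168 ⇒ V=5.7168 continue | (k=3,j=3): S=111.0044, K−S=0.0000, hold=0.5596 ⇒ V=0.5596 continue  boundary S*=76.4737
step 2: (k=2,j=0): S=69.6715, K−S=24.8385, hold=24.2306 ⇒ V=24.8385 exercise | (k=2,j=1): S=83.9400, K−S=10.5700, hold=11.6603 ⇒ V=11.6603 continue | (k=2,j=2): S=101.1307, K−S=0.0000, hold=3.0595 ⇒ V=3.0595 continue  boundary S*=69.6715
step 1: (k=1,j=0): S=76.4737, K−S=18.0363, hold=17.9824 ⇒ V=18.0363 exercise | (k=1,j=1): S=92.1353, K−S=2.3747, hold=7.2149 ⇒ V=7.2149 continue  boundary S*=76.4737
step 0: (k=0,j=0): S=83.9400, K−S=10.5700, hold=12.4216 ⇒ V=12.4216 continue  boundary S*=-

price = 12.4216
boundary = - 76.4737 69.6715 76.4737 83.9400
tree:
12.4216
18.0363 7.2149
24.8385 11.6603 3.0595
31.0357 18.0363 5.7168 0.5596
36.6816 24.8385 10.5700 1.1528 0.0000
41.8254 31.0357 18.0363 2.3747 0.0000 0.0000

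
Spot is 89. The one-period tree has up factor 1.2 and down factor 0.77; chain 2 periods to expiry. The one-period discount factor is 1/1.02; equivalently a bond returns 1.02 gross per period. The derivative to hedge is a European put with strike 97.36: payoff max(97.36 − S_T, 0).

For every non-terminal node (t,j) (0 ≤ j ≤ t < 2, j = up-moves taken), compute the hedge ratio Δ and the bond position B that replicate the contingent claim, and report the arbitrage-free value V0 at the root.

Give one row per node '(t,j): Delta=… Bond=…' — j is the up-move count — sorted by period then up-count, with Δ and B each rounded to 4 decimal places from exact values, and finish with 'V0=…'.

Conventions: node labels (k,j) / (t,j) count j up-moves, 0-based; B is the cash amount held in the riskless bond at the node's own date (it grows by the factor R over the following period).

Risk-neutral probability p* = (R−d)/(u−d) = (1.02−0.77)/(1.2−0.77) = 0.5814.
Expiry values: V(2,0)=44.5919, V(2,1)=15.1240, V(2,2)=0.0000
Node (1,0) S=68.5300: V=(p*·15.1240+(1−p*)·44.5919)/1.02=26.9210; Δ=(15.1240−44.5919)/(82.2360−52.7681)=-1.0000; B=V−Δ·S=95.4510
Node (1,1) S=106.8000: V=(p*·0.0000+(1−p*)·15.1240)/1.02=6.2068; Δ=(0.0000−15.1240)/(128.1600−82.2360)=-0.3293; B=V−Δ·S=41.3789
Node (0,0) S=89.0000: V=(p*·6.2068+(1−p*)·26.9210)/1.02=14.5862; Δ=(6.2068−26.9210)/(106.8000−68.5300)=-0.5413; B=V−Δ·S=62.7586
Check: Δ(0,0)·S0 + B(0,0) = 14.5862 = V0.

(0,0): Delta=-0.5413 Bond=62.7586
(1,0): Delta=-1.0000 Bond=95.4510
(1,1): Delta=-0.3293 Bond=41.3789
V0=14.5862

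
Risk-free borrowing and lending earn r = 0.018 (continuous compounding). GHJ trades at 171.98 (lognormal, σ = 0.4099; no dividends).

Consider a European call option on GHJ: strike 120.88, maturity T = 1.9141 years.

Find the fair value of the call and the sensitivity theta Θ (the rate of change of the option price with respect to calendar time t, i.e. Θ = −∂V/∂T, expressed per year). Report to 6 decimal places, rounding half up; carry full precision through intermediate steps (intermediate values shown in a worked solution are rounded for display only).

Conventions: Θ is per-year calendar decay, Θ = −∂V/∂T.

price = 66.758709
Θ = -7.750928

σ√T = 0.4099·√1.9141 = 0.567101
d₁ = (ln(S/K) + (r+σ²/2)T) / (σ√T) = (ln(171.98/120.88) + (0.018+0.4099²/2)·1.9141) / 0.567101 = (0.352580 + 0.195255) / 0.567101 = 0.966028
d₂ = d₁ − σ√T = 0.966028 − 0.567101 = 0.398927
e^{−rT} = 0.966133
N(d₁) = 0.832985,  N(d₂) = 0.655027
Call price V = S·N(d₁) − K·e^{−rT}·N(d₂) = 143.256753 − 76.498044 = 66.758709
φ(d₁) = (1/√(2π))·e^{−d₁²/2} = 0.250188
Θ = −S·φ(d₁)·σ/(2√T) − r·K·e^{−rT}·N(d₂) = −6.373963 − 1.376965 = -7.750928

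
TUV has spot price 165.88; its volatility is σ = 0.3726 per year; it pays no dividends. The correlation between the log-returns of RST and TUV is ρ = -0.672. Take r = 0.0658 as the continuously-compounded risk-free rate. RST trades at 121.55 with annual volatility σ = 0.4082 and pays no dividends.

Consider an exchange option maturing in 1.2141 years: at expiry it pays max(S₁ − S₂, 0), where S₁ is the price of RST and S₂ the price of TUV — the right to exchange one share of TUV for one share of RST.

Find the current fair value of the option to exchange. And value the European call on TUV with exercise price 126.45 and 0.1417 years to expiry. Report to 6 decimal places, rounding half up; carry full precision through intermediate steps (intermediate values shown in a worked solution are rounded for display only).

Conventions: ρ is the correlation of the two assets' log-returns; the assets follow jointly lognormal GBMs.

exchange price = 24.994337
price(TUV call K=126.45) = 40.774128

σ_eff = √(σ₁² + σ₂² − 2ρσ₁σ₂) = √(0.4082² + 0.3726² − 2·-0.672·0.4082·0.3726) = 0.714055
d₁ = (ln(S₁/S₂) + (q₂ − q₁ + σ_eff²/2)T) / (σ_eff√T) = (ln(121.55/165.88) + (0.0 − 0.0 + 0.254937)·1.2141) / 0.786790 = -0.001805
d₂ = d₁ − σ_eff√T = -0.001805 − 0.786790 = -0.788594
N(d₁) = 0.499280,  N(d₂) = 0.215175
V = S₁·e^{−q₁T}·N(d₁) − S₂·e^{−q₂T}·N(d₂) = 60.687491 − 35.693155 = 24.994337
[vanilla: TUV call K=126.45]
σ√T = 0.3726·√0.1417 = 0.140258
d₁ = (ln(S/K) + (r+σ²/2)T) / (σ√T) = (ln(165.88/126.45) + (0.0658+0.3726²/2)·0.1417) / 0.140258 = (0.271418 + 0.019160) / 0.140258 = 2.071736
d₂ = d₁ − σ√T = 2.071736 − 0.140258 = 1.931478
e^{−rT} = 0.990719
N(d₁) = 0.980855,  N(d₂) = 0.973288
price = S·N(d₁) − K·e^{−rT}·N(d₂) = 162.704224 − 121.930096 = 40.774128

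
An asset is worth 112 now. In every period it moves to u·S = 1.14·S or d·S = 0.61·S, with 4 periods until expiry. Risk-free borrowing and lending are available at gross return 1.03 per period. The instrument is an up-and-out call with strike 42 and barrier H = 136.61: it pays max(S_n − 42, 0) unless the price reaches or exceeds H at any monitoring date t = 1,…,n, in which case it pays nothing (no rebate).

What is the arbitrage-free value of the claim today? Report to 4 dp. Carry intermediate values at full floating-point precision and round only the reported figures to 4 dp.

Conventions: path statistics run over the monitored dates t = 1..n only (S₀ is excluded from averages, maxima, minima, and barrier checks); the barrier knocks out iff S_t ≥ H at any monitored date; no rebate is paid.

price = 12.3302

Risk-neutral up-probability p* = (R−d)/(u−d) = (1.03−0.61)/(1.14−0.61) = 0.7925; the claim prices as the p*-weighted sum of path payoffs discounted by R^4.
Enumerate all 2^4 = 16 price paths (U = up ×1.14, D = down ×0.61); each path with k up-moves has probability p*^k·(1−p*)^(4−k).
DDDD: M=68.3200, payoff=0.0000, prob=0.001856
UDDD: M=127.6800, payoff=0.0000, prob=0.007085
DUDD: M=77.8848, payoff=0.0000, prob=0.007085
UUDD: M=145.5552, payoff=0.0000, prob=0.027051
DDUD: M=68.3200, payoff=0.0000, prob=0.007085
UDUD: M=127.6800, payoff=12.1611, prob=0.027051
DUUD: M=88.7887, payoff=12.1611, prob=0.027051
UUUD: M=165.9329, payoff=0.0000, prob=0.103285
DDDU: M=68.3200, payoff=0.0000, prob=0.007085
UDDU: M=127.6800, payoff=12.1611, prob=0.027051
DUDU: M=77.8848, payoff=12.1611, prob=0.027051
UUDU: M=145.5552, payoff=0.0000, prob=0.103285
DDUU: M=68.3200, payoff=12.1611, prob=0.027051
UDUU: M=127.6800, payoff=59.2191, prob=0.103285
DUUU: M=101.2191, payoff=59.2191, prob=0.103285
UUUU: M=189.1635, payoff=0.0000, prob=0.394361
Price = Σ prob·payoff / R^4 = 13.877719 / 1.125509 = 12.3302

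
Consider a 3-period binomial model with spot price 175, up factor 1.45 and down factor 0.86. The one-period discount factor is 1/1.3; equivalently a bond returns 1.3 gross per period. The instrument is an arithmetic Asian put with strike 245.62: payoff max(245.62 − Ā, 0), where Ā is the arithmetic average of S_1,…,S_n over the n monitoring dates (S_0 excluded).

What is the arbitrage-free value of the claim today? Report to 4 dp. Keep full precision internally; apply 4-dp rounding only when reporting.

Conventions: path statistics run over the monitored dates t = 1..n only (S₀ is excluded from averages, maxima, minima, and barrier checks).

No-arbitrage gives p* = (R−d)/(u−d) = 0.7458: enumerate every path, weight its payoff by its p*-probability, and discount by R^3.
Enumerate all 2^3 = 8 price paths (U = up ×1.45, D = down ×0.86); each path with k up-moves has probability p*^k·(1−p*)^(3−k).
DDD: Ā=130.4133, payoff=115.2067, prob=0.016433
UDD: Ā=219.8828, payoff=25.7372, prob=0.048204
DUD: Ā=185.4662, payoff=60.1538, prob=0.048204
UUD: Ā=312.7046, payoff=0.0000, prob=0.141397
DDU: Ā=155.8678, payoff=89.7522, prob=0.048204
UDU: Ā=262.8004, payoff=0.0000, prob=0.141397
DUU: Ā=228.3837, payoff=17.2362, prob=0.141397
UUU: Ā=385.0656, payoff=0.0000, prob=0.414765
Price = Σ prob·payoff / R^3 = 12.796979 / 2.197000 = 5.8248

price = 5.8248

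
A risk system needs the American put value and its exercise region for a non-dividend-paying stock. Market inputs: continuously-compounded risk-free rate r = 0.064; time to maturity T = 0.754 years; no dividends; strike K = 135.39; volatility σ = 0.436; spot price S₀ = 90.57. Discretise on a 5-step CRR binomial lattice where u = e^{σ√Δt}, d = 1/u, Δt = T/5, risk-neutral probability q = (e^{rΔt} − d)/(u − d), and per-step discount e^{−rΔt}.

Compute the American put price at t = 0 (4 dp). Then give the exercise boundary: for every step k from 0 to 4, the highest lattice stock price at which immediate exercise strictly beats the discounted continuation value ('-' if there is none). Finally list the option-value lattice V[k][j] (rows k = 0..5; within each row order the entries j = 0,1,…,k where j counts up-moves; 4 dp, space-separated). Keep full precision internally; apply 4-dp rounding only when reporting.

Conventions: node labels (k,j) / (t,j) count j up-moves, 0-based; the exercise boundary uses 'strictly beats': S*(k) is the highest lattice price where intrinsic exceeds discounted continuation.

price = 45.2807
boundary = - 76.4633 90.5700 76.4633 90.5700
tree:
45.2807
58.9267 31.7675
70.8362 44.8200 18.6117
80.8907 58.9267 29.6921 7.2770
89.3792 70.8362 44.8200 14.3025 0.0000
96.5456 80.8907 58.9267 28.1108 0.0000 0.0000

Δt=0.15080, u=1.18449, d=0.84425, q=0.48628, disc=e^(-rΔt)=0.99040
k=5 terminal: V=max(K-S,0) → 96.5456 80.8907 58.9267 28.1108 0.0000 0.0000
k=4: j=0 S=46.0108 intr=89.3792 cont=88.0788 V=89.3792[EX]; j=1 S=64.5538 intr=70.8362 cont=69.5358 V=70.8362[EX]; j=2 S=90.5700 intr=44.8200 cont=43.5196 V=44.8200[EX]; j=3 S=127.0711 intr=8.3189 cont=14.3025 V=14.3025[hold]; j=4 S=178.2826 intr=0.0000 cont=0.0000 V=0.0000[hold]  S*(4)=90.5700
k=3: j=0 S=54.4993 intr=80.8907 cont=79.5903 V=80.8907[EX]; j=1 S=76.4633 intr=58.9267 cont=57.6263 V=58.9267[EX]; j=2 S=107.2792 intr=28.1108 cont=29.6921 V=29.6921[hold]; j=3 S=150.5143 intr=0.0000 cont=7.2770 V=7.2770[hold]  S*(3)=76.4633
k=2: j=0 S=64.5538 intr=70.8362 cont=69.5358 V=70.8362[EX]; j=1 S=90.5700 intr=44.8200 cont=44.2812 V=44.8200[EX]; j=2 S=127.0711 intr=8.3189 cont=18.6117 V=18.6117[hold]  S*(2)=90.5700
k=1: j=0 S=76.4633 intr=58.9267 cont=57.6263 V=58.9267[EX]; j=1 S=107.2792 intr=28.1108 cont=31.7675 V=31.7675[hold]  S*(1)=76.4633
k=0: j=0 S=90.5700 intr=44.8200 cont=45.2807 V=45.2807[hold]  S*(0)=-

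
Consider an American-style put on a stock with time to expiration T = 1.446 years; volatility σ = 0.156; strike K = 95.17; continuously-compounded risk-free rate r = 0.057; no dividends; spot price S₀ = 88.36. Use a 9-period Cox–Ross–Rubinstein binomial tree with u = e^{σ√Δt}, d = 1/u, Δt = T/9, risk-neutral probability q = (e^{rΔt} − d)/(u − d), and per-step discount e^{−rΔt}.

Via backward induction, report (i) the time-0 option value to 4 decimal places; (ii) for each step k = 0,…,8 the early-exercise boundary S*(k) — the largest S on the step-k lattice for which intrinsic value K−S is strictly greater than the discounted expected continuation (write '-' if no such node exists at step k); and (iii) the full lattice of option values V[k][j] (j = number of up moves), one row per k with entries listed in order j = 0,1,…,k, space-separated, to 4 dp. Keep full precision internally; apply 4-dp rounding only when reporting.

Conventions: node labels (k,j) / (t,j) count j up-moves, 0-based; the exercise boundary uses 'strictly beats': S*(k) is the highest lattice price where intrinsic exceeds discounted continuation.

price = 8.0109
boundary = - 83.0041 77.9728 83.0041 77.9728 83.0041 77.9728 83.0041 88.3600
tree:
8.0109
12.1659 4.8503
17.1972 7.8074 2.5868
21.9235 12.1659 4.4822 1.1275
26.3634 17.1972 7.5269 2.1432 0.3411
30.5341 21.9235 12.1659 3.9748 0.7271 0.0408
34.4520 26.3634 17.1972 7.1272 1.5421 0.0932 0.0000
38.1324 30.5341 21.9235 12.1659 3.2518 0.2127 0.0000 0.0000
41.5898 34.4520 26.3634 17.1972 6.8100 0.4856 0.0000 0.0000 0.0000
44.8375 38.1324 30.5341 21.9235 12.1659 1.1085 0.0000 0.0000 0.0000 0.0000

params: Δt=0.16067 u=1.06453 d=0.93939 q=0.55789 e^(-rΔt)=0.99088
t_9 payoffs: 44.8375 38.1324 30.5341 21.9235 12.1659 1.1085 0.0000 0.0000 0.0000 0.0000
t_8: node(8,0) S=53.5802 payoff=41.5898 vs cont=40.7222 → 41.5898 [stop]  node(8,1) S=60.7180 payoff=34.4520 vs cont=33.5844 → 34.4520 [stop]  node(8,2) S=68.8066 payoff=26.3634 vs cont=25.4958 → 26.3634 [stop]  node(8,3) S=77.9728 payoff=17.1972 vs cont=16.3296 → 17.1972 [stop]  node(8,4) S=88.3600 payoff=6.8100 vs cont=5.9424 → 6.8100 [stop]  node(8,5) S=100.1310 payoff=0.0000 vs cont=0.4856 → 0.4856 [wait]  node(8,6) S=113.4700 payoff=0.0000 vs cont=0.0000 → 0.0000 [wait]  node(8,7) S=128.5861 payoff=0.0000 vs cont=0.0000 → 0.0000 [wait]  node(8,8) S=145.7158 payoff=0.0000 vs cont=0.0000 → 0.0000 [wait]  ⇒ S*(8)=88.3600
t_7: node(7,0) S=57.0376 payoff=38.1324 vs cont=37.2648 → 38.1324 [stop]  node(7,1) S=64.6359 payoff=30.5341 vs cont=29.6665 → 30.5341 [stop]  node(7,2) S=73.2465 payoff=21.9235 vs cont=21.0560 → 21.9235 [stop]  node(7,3) S=83.0041 payoff=12.1659 vs cont=11.2984 → 12.1659 [stop]  node(7,4) S=94.0615 payoff=1.1085 vs cont=3.2518 → 3.2518 [wait]  node(7,5) S=106.5921 payoff=0.0000 vs cont=0.2127 → 0.2127 [wait]  node(7,6) S=120.7918 payoff=0.0000 vs cont=0.0000 → 0.0000 [wait]  node(7,7) S=136.8833 payoff=0.0000 vs cont=0.0000 → 0.0000 [wait]  ⇒ S*(7)=83.0041
t_6: node(6,0) S=60.7180 payoff=34.4520 vs cont=33.5844 → 34.4520 [stop]  node(6,1) S=68.8066 payoff=26.3634 vs cont=25.4958 → 26.3634 [stop]  node(6,2) S=77.9728 payoff=17.1972 vs cont=16.3296 → 17.1972 [stop]  node(6,3) S=88.3600 payoff=6.8100 vs cont=7.1272 → 7.1272 [wait]  node(6,4) S=100.1310 payoff=0.0000 vs cont=1.5421 → 1.5421 [wait]  node(6,5) S=113.4700 payoff=0.0000 vs cont=0.0932 → 0.0932 [wait]  node(6,6) S=128.5861 payoff=0.0000 vs cont=0.0000 → 0.0000 [wait]  ⇒ S*(6)=77.9728
t_5: node(5,0) S=64.6359 payoff=30.5341 vs cont=29.6665 → 30.5341 [stop]  node(5,1) S=73.2465 payoff=21.9235 vs cont=21.0560 → 21.9235 [stop]  node(5,2) S=83.0041 payoff=12.1659 vs cont=11.4737 → 12.1659 [stop]  node(5,3) S=94.0615 payoff=1.1085 vs cont=3.9748 → 3.9748 [wait]  node(5,4) S=106.5921 payoff=0.0000 vs cont=0.7271 → 0.7271 [wait]  node(5,5) S=120.7918 payoff=0.0000 vs cont=0.0408 → 0.0408 [wait]  ⇒ S*(5)=83.0041
t_4: node(4,0) S=68.8066 payoff=26.3634 vs cont=25.4958 → 26.3634 [stop]  node(4,1) S=77.9728 payoff=17.1972 vs cont=16.3296 → 17.1972 [stop]  node(4,2) S=88.3600 payoff=6.8100 vs cont=7.5269 → 7.5269 [wait]  node(4,3) S=100.1310 payoff=0.0000 vs cont=2.1432 → 2.1432 [wait]  node(4,4) S=113.4700 payoff=0.0000 vs cont=0.3411 → 0.3411 [wait]  ⇒ S*(4)=77.9728
t_3: node(3,0) S=73.2465 payoff=21.9235 vs cont=21.0560 → 21.9235 [stop]  node(3,1) S=83.0041 payoff=12.1659 vs cont=11.6947 → 12.1659 [stop]  node(3,2) S=94.0615 payoff=1.1085 vs cont=4.4822 → 4.4822 [wait]  node(3,3) S=106.5921 payoff=0.0000 vs cont=1.1275 → 1.1275 [wait]  ⇒ S*(3)=83.0041
t_2: node(2,0) S=77.9728 payoff=17.1972 vs cont=16.3296 → 17.1972 [stop]  node(2,1) S=88.3600 payoff=6.8100 vs cont=7.8074 → 7.8074 [wait]  node(2,2) S=100.1310 payoff=0.0000 vs cont=2.5868 → 2.5868 [wait]  ⇒ S*(2)=77.9728
t_1: node(1,0) S=83.0041 payoff=12.1659 vs cont=11.8497 → 12.1659 [stop]  node(1,1) S=94.0615 payoff=1.1085 vs cont=4.8503 → 4.8503 [wait]  ⇒ S*(1)=83.0041
t_0: node(0,0) S=88.3600 payoff=6.8100 vs cont=8.0109 → 8.0109 [wait]  ⇒ S*(0)=-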